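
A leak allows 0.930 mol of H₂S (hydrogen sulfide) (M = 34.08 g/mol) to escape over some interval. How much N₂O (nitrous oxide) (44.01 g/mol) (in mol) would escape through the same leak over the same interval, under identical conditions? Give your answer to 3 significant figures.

From Graham's law, rate_N₂O/rate_H₂S = √(M_H₂S/M_N₂O) = √(34.08/44.01) = √0.7744 = 0.8800.
So the amount for N₂O is 0.930 × 0.8800 = 0.818 mol.

0.818 mol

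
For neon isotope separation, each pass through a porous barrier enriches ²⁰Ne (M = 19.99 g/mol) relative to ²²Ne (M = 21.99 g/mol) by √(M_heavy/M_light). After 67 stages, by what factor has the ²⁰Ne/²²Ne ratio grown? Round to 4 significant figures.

24.40

Each stage multiplies the ratio by α = √(21.99/19.99), so after 67 stages the overall factor is α^67 = (21.99/19.99)^(67/2).
= 1.10005^(67/2) = 24.40.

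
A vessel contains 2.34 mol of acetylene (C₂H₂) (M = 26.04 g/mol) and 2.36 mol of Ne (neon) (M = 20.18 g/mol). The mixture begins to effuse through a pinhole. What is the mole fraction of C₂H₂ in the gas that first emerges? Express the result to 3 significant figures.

Each component's effusion rate ∝ (its partial pressure)·(1/√M) ∝ n_i/√M_i.
Mole fraction of C₂H₂ in the effusate = (n_C₂H₂/√M_C₂H₂) / (n_C₂H₂/√M_C₂H₂ + n_Ne/√M_Ne)
= (2.34/√26.04) / (2.34/√26.04 + 2.36/√20.18) = 0.4586/(0.4586 + 0.5254) = 0.466.

0.466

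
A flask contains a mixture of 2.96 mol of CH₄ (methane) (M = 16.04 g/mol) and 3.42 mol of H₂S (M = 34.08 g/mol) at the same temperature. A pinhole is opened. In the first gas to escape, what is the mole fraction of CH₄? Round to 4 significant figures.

Rate_i ∝ x_i/√M_i (Graham's law weighted by mole fraction), so the effusate composition follows n_i/√M_i.
x_CH₄(eff) = (n_CH₄/√M_CH₄) / (n_CH₄/√M_CH₄ + n_H₂S/√M_H₂S)
= (2.96/√16.04) / (2.96/√16.04 + 3.42/√34.08) = 0.7391/(0.7391 + 0.5858) = 0.5578.

0.5578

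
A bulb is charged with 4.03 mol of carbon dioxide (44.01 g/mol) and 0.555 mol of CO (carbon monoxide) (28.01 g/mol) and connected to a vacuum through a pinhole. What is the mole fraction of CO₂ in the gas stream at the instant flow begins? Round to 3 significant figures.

0.853

Effusion rate of each component ∝ n_i/√M_i (partial pressure × 1/√M).
So x_CO₂ in the escaping gas = (n_CO₂/√M_CO₂) / Σ(n_i/√M_i)
= (4.03/√44.01) / (4.03/√44.01 + 0.555/√28.01) = 0.6075/(0.6075 + 0.1049) = 0.853.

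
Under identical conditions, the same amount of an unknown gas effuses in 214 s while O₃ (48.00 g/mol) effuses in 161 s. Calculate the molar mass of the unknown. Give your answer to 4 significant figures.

From Graham's law, t_X/t_O₃ = √(M_X/M_O₃).
214/161 = 1.329 = √(M_X/48.00)
M_X = 48.00 × 1.329² = 48.00 × 1.767 = 84.80 g/mol

84.80 g/mol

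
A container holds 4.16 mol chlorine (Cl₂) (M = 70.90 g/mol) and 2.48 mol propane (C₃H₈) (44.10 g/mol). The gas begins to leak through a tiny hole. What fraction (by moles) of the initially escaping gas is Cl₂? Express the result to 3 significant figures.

Effusion rate of each component ∝ n_i/√M_i (partial pressure × 1/√M).
So x_Cl₂ in the escaping gas = (n_Cl₂/√M_Cl₂) / Σ(n_i/√M_i)
= (4.16/√70.90) / (4.16/√70.90 + 2.48/√44.10) = 0.4940/(0.4940 + 0.3734) = 0.570.

0.570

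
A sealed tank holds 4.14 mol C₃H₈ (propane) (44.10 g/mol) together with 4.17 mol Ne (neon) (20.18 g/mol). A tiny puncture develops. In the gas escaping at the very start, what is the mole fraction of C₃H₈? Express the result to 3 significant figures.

Each component's effusion rate ∝ (its partial pressure)·(1/√M) ∝ n_i/√M_i.
x_C₃H₈(eff) = (n_C₃H₈/√M_C₃H₈) / (n_C₃H₈/√M_C₃H₈ + n_Ne/√M_Ne)
= (4.14/√44.10) / (4.14/√44.10 + 4.17/√20.18) = 0.6234/(0.6234 + 0.9283) = 0.402.

0.402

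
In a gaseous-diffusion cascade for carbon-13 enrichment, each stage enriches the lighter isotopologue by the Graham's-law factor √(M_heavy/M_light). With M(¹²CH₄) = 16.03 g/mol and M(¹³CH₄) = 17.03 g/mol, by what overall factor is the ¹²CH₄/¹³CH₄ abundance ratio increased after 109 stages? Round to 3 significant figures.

Each stage multiplies the ratio by α = √(17.03/16.03), so after 109 stages the overall factor is α^109 = (17.03/16.03)^(109/2).
= 1.06238^(109/2) = 27.1.

27.1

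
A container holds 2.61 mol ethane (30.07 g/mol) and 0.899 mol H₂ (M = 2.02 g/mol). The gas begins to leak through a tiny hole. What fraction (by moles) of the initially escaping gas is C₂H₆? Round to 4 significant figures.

0.4294

The effusion rate of species i is ∝ p_i/√M_i ∝ n_i/√M_i.
So x_C₂H₆ in the escaping gas = (n_C₂H₆/√M_C₂H₆) / Σ(n_i/√M_i)
= (2.61/√30.07) / (2.61/√30.07 + 0.899/√2.02) = 0.4760/(0.4760 + 0.6325) = 0.4294.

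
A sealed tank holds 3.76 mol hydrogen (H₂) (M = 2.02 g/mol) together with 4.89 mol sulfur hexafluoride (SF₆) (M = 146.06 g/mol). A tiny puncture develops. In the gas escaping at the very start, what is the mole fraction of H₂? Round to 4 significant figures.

0.8673

Each component's effusion rate ∝ (its partial pressure)·(1/√M) ∝ n_i/√M_i.
x_H₂(eff) = (n_H₂/√M_H₂) / (n_H₂/√M_H₂ + n_SF₆/√M_SF₆)
= (3.76/√2.02) / (3.76/√2.02 + 4.89/√146.06) = 2.646/(2.646 + 0.4046) = 0.8673.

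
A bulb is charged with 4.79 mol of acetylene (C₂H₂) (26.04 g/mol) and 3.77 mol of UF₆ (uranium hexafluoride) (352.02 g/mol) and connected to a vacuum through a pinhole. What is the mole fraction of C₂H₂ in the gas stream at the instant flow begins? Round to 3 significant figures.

0.824

Rate_i ∝ x_i/√M_i (Graham's law weighted by mole fraction), so the effusate composition follows n_i/√M_i.
So x_C₂H₂ in the escaping gas = (n_C₂H₂/√M_C₂H₂) / Σ(n_i/√M_i)
= (4.79/√26.04) / (4.79/√26.04 + 3.77/√352.02) = 0.9387/(0.9387 + 0.2009) = 0.824.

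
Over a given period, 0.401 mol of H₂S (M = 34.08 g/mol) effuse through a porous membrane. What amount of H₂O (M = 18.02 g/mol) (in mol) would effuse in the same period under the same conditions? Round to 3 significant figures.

0.551 mol

Using Graham's law: rate_H₂O/rate_H₂S = √(M_H₂S/M_H₂O) = √(34.08/18.02) = √1.891 = 1.375.
So the amount for H₂O is 0.401 × 1.375 = 0.551 mol.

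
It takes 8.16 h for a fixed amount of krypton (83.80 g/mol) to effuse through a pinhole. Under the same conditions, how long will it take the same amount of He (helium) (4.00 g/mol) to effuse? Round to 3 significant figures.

1.78 h

By Graham's law, t_He/t_Kr = √(M_He/M_Kr) = √(4.00/83.80) = √0.04773 = 0.2185.
So the time for He is 8.16 × 0.2185 = 1.78 h.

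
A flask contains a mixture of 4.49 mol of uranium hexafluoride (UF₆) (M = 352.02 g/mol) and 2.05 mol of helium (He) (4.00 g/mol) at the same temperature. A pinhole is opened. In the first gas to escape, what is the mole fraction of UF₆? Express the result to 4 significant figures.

The effusion rate of species i is ∝ p_i/√M_i ∝ n_i/√M_i.
x_UF₆(eff) = (n_UF₆/√M_UF₆) / (n_UF₆/√M_UF₆ + n_He/√M_He)
= (4.49/√352.02) / (4.49/√352.02 + 2.05/√4.00) = 0.2393/(0.2393 + 1.025) = 0.1893.

0.1893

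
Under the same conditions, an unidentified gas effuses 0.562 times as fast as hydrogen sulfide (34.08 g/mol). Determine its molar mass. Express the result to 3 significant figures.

By Graham's law, rate_X/rate_H₂S = √(M_H₂S/M_X).
0.562 = √(34.08/M_X)
M_X = 34.08 / 0.562² = 34.08 / 0.3158 = 108 g/mol

108 g/mol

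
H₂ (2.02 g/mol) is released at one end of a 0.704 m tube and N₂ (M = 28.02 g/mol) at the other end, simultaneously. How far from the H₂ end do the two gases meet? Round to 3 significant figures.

In equal time, each gas travels a distance ∝ its rate ∝ 1/√M, so d_H₂/d_N₂ = √(M_N₂/M_H₂) = √(28.02/2.02) = 3.724.
With d_H₂ + d_N₂ = 0.704 m, d_N₂ = 0.704/(1 + 3.724) = 0.1490 m.
d_H₂ = 0.704 − 0.1490 = 0.555 m.

0.555 m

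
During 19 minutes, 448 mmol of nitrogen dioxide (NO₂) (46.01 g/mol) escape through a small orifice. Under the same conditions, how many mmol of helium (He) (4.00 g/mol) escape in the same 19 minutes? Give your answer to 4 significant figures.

1519 mmol

Graham's law gives rate_He/rate_NO₂ = √(M_NO₂/M_He) = √(46.01/4.00) = √11.50 = 3.392.
So the amount for He is 448 × 3.392 = 1519 mmol.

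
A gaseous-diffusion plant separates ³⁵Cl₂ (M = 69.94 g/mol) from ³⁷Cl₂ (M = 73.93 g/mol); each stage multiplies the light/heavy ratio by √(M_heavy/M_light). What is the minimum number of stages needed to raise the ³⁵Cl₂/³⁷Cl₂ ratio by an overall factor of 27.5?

Per stage α = (73.93/69.94)^(1/2) = 1.05705^0.5, giving ln α = 0.02774.
Need α^N ≥ 27.5 ⇒ N ≥ ln(27.5) / ln α = 3.314 / 0.02774 = 119.47.
Rounding up, N = 120 stages.

120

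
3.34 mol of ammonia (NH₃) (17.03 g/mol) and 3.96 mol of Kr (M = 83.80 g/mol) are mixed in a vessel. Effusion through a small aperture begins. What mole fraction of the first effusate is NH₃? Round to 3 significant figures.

0.652

Each component's effusion rate ∝ (its partial pressure)·(1/√M) ∝ n_i/√M_i.
Mole fraction of NH₃ in the effusate = (n_NH₃/√M_NH₃) / (n_NH₃/√M_NH₃ + n_Kr/√M_Kr)
= (3.34/√17.03) / (3.34/√17.03 + 3.96/√83.80) = 0.8094/(0.8094 + 0.4326) = 0.652.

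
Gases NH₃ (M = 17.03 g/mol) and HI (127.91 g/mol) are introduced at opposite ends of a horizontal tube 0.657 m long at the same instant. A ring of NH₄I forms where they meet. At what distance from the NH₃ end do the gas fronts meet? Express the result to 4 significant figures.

The fronts meet when d_NH₃ + d_HI = L with d_NH₃/d_HI = √(M_HI/M_NH₃) (Graham's law). Here √(M_HI/M_NH₃) = √(127.91/17.03) = 2.741.
With d_NH₃ + d_HI = 0.657 m, d_HI = 0.657/(1 + 2.741) = 0.1756 m.
d_NH₃ = 0.657 − 0.1756 = 0.4814 m.

0.4814 m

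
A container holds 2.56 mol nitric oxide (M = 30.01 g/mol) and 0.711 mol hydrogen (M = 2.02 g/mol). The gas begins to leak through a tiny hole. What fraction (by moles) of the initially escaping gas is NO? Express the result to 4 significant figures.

Effusion rate of each component ∝ n_i/√M_i (partial pressure × 1/√M).
Mole fraction of NO in the effusate = (n_NO/√M_NO) / (n_NO/√M_NO + n_H₂/√M_H₂)
= (2.56/√30.01) / (2.56/√30.01 + 0.711/√2.02) = 0.4673/(0.4673 + 0.5003) = 0.4830.

0.4830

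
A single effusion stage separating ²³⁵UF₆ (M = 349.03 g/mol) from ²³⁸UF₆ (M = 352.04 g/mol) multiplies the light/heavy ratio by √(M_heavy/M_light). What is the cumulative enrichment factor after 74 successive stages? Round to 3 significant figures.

Each stage multiplies the ratio by α = √(352.04/349.03), so after 74 stages the overall factor is α^74 = (352.04/349.03)^(74/2).
= 1.00862^37 = 1.37.

1.37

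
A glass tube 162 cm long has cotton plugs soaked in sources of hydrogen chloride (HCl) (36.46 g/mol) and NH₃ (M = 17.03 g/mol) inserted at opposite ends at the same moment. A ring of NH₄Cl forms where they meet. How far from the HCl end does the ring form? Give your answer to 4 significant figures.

Distances travelled in equal time are proportional to diffusion rates, so d_HCl/d_NH₃ = √(M_NH₃/M_HCl) = √(17.03/36.46) = 0.6834.
With d_HCl + d_NH₃ = 162 cm, d_NH₃ = 162/(1 + 0.6834) = 96.23 cm.
d_HCl = 162 − 96.23 = 65.77 cm.

65.77 cm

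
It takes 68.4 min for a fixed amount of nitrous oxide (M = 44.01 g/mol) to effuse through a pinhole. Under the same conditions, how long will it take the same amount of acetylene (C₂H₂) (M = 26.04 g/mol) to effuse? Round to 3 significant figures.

52.6 min

Graham's law gives t_C₂H₂/t_N₂O = √(M_C₂H₂/M_N₂O) = √(26.04/44.01) = √0.5917 = 0.7692.
So the time for C₂H₂ is 68.4 × 0.7692 = 52.6 min.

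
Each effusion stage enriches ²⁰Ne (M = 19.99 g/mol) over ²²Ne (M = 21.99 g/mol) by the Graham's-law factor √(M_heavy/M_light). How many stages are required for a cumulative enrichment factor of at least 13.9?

56

Per stage α = (21.99/19.99)^(1/2) = 1.10005^0.5, giving ln α = 0.04768.
Need α^N ≥ 13.9 ⇒ N ≥ ln(13.9) / ln α = 2.632 / 0.04768 = 55.20.
Minimum whole number of stages: N = 56.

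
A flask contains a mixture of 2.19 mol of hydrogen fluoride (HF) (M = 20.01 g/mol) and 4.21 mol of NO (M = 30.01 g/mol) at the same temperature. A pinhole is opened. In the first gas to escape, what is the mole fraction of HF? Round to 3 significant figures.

Effusion rate of each component ∝ n_i/√M_i (partial pressure × 1/√M).
So x_HF in the escaping gas = (n_HF/√M_HF) / Σ(n_i/√M_i)
= (2.19/√20.01) / (2.19/√20.01 + 4.21/√30.01) = 0.4896/(0.4896 + 0.7685) = 0.389.

0.389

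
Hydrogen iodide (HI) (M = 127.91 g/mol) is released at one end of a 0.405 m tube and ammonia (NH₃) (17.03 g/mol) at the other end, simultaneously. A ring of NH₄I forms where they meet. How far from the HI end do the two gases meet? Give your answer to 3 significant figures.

Distances travelled in equal time are proportional to diffusion rates, so d_HI/d_NH₃ = √(M_NH₃/M_HI) = √(17.03/127.91) = 0.3649.
With d_HI + d_NH₃ = 0.405 m, d_NH₃ = 0.405/(1 + 0.3649) = 0.2967 m.
d_HI = 0.405 − 0.2967 = 0.108 m.

0.108 m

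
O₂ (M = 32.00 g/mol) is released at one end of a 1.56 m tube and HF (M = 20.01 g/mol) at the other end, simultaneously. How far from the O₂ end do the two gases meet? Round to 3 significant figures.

In equal time, each gas travels a distance ∝ its rate ∝ 1/√M, so d_O₂/d_HF = √(M_HF/M_O₂) = √(20.01/32.00) = 0.7908.
With d_O₂ + d_HF = 1.56 m, d_HF = 1.56/(1 + 0.7908) = 0.8711 m.
d_O₂ = 1.56 − 0.8711 = 0.689 m.

0.689 m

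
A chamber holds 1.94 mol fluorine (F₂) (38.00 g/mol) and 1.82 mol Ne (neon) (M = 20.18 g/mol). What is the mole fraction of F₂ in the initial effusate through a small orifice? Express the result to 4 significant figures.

The effusion rate of species i is ∝ p_i/√M_i ∝ n_i/√M_i.
Mole fraction of F₂ in the effusate = (n_F₂/√M_F₂) / (n_F₂/√M_F₂ + n_Ne/√M_Ne)
= (1.94/√38.00) / (1.94/√38.00 + 1.82/√20.18) = 0.3147/(0.3147 + 0.4051) = 0.4372.

0.4372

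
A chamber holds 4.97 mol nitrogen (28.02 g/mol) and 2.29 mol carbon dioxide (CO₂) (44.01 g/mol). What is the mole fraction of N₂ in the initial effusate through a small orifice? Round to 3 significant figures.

0.731

Each component's effusion rate ∝ (its partial pressure)·(1/√M) ∝ n_i/√M_i.
So x_N₂ in the escaping gas = (n_N₂/√M_N₂) / Σ(n_i/√M_i)
= (4.97/√28.02) / (4.97/√28.02 + 2.29/√44.01) = 0.9389/(0.9389 + 0.3452) = 0.731.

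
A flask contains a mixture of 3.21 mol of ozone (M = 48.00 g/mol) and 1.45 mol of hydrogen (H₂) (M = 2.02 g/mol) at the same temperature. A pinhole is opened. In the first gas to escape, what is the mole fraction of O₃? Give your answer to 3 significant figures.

0.312

Each component's effusion rate ∝ (its partial pressure)·(1/√M) ∝ n_i/√M_i.
So x_O₃ in the escaping gas = (n_O₃/√M_O₃) / Σ(n_i/√M_i)
= (3.21/√48.00) / (3.21/√48.00 + 1.45/√2.02) = 0.4633/(0.4633 + 1.020) = 0.312.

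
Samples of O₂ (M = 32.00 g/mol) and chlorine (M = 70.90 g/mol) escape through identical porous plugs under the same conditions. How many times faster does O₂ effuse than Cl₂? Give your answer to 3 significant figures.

1.49

Since effusion rate ∝ 1/√M, rate_O₂/rate_Cl₂ = √(M_Cl₂/M_O₂) = √(70.90/32.00) = √2.216 = 1.49.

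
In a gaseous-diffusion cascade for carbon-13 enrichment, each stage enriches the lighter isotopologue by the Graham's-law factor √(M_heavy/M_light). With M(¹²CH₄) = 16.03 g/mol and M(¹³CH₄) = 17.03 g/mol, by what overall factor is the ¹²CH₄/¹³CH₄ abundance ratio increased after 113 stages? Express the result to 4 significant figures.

30.54

Overall factor = α^113 with α = √(17.03/16.03), i.e. (17.03/16.03)^(113/2).
= 1.06238^(113/2) = 30.54.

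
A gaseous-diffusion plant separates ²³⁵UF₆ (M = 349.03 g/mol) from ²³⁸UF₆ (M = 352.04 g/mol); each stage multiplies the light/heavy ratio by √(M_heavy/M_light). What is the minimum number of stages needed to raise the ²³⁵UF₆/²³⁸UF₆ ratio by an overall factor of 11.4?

567

Single-stage factor α = √(352.04/349.03), so ln α = ½ ln(1.00862) = 0.004293.
Need α^N ≥ 11.4 ⇒ N ≥ ln(11.4) / ln α = 2.434 / 0.004293 = 566.82.
So at least 567 stages are needed.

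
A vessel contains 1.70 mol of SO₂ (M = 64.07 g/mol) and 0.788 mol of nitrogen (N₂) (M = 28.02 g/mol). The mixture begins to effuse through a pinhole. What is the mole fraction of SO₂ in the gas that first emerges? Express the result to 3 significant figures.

0.588

Each component's effusion rate ∝ (its partial pressure)·(1/√M) ∝ n_i/√M_i.
So x_SO₂ in the escaping gas = (n_SO₂/√M_SO₂) / Σ(n_i/√M_i)
= (1.70/√64.07) / (1.70/√64.07 + 0.788/√28.02) = 0.2124/(0.2124 + 0.1489) = 0.588.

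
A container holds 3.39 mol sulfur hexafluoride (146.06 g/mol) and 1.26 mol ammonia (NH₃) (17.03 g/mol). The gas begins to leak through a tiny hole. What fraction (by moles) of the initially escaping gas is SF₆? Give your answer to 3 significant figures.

Rate_i ∝ x_i/√M_i (Graham's law weighted by mole fraction), so the effusate composition follows n_i/√M_i.
So x_SF₆ in the escaping gas = (n_SF₆/√M_SF₆) / Σ(n_i/√M_i)
= (3.39/√146.06) / (3.39/√146.06 + 1.26/√17.03) = 0.2805/(0.2805 + 0.3053) = 0.479.

0.479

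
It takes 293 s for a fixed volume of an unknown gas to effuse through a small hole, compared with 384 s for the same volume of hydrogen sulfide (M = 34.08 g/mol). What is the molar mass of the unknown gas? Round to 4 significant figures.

Graham's law gives t_X/t_H₂S = √(M_X/M_H₂S).
293/384 = 0.7630 = √(M_X/34.08)
M_X = 34.08 × 0.7630² = 34.08 × 0.5822 = 19.84 g/mol

19.84 g/mol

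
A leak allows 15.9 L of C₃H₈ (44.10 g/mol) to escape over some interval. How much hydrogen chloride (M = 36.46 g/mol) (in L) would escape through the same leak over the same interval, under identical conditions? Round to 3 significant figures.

17.5 L

Since effusion rate ∝ 1/√M, rate_HCl/rate_C₃H₈ = √(M_C₃H₈/M_HCl) = √(44.10/36.46) = √1.210 = 1.100.
So the volume for HCl is 15.9 × 1.100 = 17.5 L.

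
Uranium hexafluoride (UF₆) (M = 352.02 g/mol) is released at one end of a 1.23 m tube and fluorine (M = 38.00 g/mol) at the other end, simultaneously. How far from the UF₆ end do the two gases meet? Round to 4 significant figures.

Distances travelled in equal time are proportional to diffusion rates, so d_UF₆/d_F₂ = √(M_F₂/M_UF₆) = √(38.00/352.02) = 0.3286.
With d_UF₆ + d_F₂ = 1.23 m, d_F₂ = 1.23/(1 + 0.3286) = 0.9258 m.
d_UF₆ = 1.23 − 0.9258 = 0.3042 m.

0.3042 m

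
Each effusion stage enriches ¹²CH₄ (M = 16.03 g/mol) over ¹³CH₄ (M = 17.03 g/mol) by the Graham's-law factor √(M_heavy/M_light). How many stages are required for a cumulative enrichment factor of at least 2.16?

Single-stage factor α = √(17.03/16.03), so ln α = ½ ln(1.06238) = 0.03026.
Need α^N ≥ 2.16 ⇒ N ≥ ln(2.16) / ln α = 0.7701 / 0.03026 = 25.45.
Minimum whole number of stages: N = 26.

26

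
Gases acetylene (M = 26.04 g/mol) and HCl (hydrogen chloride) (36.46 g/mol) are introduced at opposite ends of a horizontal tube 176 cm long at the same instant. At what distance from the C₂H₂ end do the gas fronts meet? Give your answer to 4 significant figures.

In equal time, each gas travels a distance ∝ its rate ∝ 1/√M, so d_C₂H₂/d_HCl = √(M_HCl/M_C₂H₂) = √(36.46/26.04) = 1.183.
With d_C₂H₂ + d_HCl = 176 cm, d_HCl = 176/(1 + 1.183) = 80.61 cm.
d_C₂H₂ = 176 − 80.61 = 95.39 cm.

95.39 cm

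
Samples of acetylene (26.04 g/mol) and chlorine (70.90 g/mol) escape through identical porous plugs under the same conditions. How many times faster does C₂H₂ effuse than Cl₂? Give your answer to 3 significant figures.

By Graham's law, rate_C₂H₂/rate_Cl₂ = √(M_Cl₂/M_C₂H₂) = √(70.90/26.04) = √2.723 = 1.65.

1.65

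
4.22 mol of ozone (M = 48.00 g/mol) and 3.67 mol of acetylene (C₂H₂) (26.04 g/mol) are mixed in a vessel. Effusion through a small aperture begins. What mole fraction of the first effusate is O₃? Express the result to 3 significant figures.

The effusion rate of species i is ∝ p_i/√M_i ∝ n_i/√M_i.
Mole fraction of O₃ in the effusate = (n_O₃/√M_O₃) / (n_O₃/√M_O₃ + n_C₂H₂/√M_C₂H₂)
= (4.22/√48.00) / (4.22/√48.00 + 3.67/√26.04) = 0.6091/(0.6091 + 0.7192) = 0.459.

0.459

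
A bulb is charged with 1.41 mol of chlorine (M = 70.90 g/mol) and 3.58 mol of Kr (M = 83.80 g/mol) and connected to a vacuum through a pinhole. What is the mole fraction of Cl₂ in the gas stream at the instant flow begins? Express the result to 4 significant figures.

0.2998

The effusion rate of species i is ∝ p_i/√M_i ∝ n_i/√M_i.
So x_Cl₂ in the escaping gas = (n_Cl₂/√M_Cl₂) / Σ(n_i/√M_i)
= (1.41/√70.90) / (1.41/√70.90 + 3.58/√83.80) = 0.1675/(0.1675 + 0.3911) = 0.2998.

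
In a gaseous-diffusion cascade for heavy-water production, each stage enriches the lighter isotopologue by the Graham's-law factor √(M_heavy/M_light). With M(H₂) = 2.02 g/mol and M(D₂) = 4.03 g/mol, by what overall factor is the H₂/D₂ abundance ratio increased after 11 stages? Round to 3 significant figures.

44.6

The single-stage factor is √(M_heavy/M_light), so 11 stages give [√(4.03/2.02)]^11 = (4.03/2.02)^(11/2).
= 1.99505^(11/2) = 44.6.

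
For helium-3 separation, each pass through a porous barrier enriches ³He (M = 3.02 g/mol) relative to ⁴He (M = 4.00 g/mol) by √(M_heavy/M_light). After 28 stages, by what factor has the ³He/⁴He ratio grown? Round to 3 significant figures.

After 28 stages the ratio has grown by (√(4.00/3.02))^28 = (4.00/3.02)^(28/2).
= 1.32450^14 = 51.1.

51.1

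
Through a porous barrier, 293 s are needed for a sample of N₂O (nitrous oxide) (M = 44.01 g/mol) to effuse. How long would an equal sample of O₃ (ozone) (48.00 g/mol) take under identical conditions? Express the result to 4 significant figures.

306.0 s

From Graham's law, t_O₃/t_N₂O = √(M_O₃/M_N₂O) = √(48.00/44.01) = √1.091 = 1.044.
So the time for O₃ is 293 × 1.044 = 306.0 s.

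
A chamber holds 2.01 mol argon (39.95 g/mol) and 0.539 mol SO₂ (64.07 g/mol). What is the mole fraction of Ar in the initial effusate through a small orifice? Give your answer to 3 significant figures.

Each component's effusion rate ∝ (its partial pressure)·(1/√M) ∝ n_i/√M_i.
So x_Ar in the escaping gas = (n_Ar/√M_Ar) / Σ(n_i/√M_i)
= (2.01/√39.95) / (2.01/√39.95 + 0.539/√64.07) = 0.3180/(0.3180 + 0.06734) = 0.825.

0.825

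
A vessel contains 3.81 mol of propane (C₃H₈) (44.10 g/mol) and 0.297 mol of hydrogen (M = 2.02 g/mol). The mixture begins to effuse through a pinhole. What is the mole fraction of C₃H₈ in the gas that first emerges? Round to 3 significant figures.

0.733

Each component's effusion rate ∝ (its partial pressure)·(1/√M) ∝ n_i/√M_i.
x_C₃H₈(eff) = (n_C₃H₈/√M_C₃H₈) / (n_C₃H₈/√M_C₃H₈ + n_H₂/√M_H₂)
= (3.81/√44.10) / (3.81/√44.10 + 0.297/√2.02) = 0.5737/(0.5737 + 0.2090) = 0.733.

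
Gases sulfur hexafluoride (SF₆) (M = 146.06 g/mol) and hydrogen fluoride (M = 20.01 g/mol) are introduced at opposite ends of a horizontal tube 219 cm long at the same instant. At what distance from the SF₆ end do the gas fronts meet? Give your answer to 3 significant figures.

59.2 cm

The fronts meet when d_SF₆ + d_HF = L with d_SF₆/d_HF = √(M_HF/M_SF₆) (Graham's law). Here √(M_HF/M_SF₆) = √(20.01/146.06) = 0.3701.
With d_SF₆ + d_HF = 219 cm, d_HF = 219/(1 + 0.3701) = 159.8 cm.
d_SF₆ = 219 − 159.8 = 59.2 cm.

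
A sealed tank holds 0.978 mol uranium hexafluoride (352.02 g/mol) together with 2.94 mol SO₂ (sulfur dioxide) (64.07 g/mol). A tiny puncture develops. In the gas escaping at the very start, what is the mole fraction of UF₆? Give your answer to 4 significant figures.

0.1243

Rate_i ∝ x_i/√M_i (Graham's law weighted by mole fraction), so the effusate composition follows n_i/√M_i.
x_UF₆(eff) = (n_UF₆/√M_UF₆) / (n_UF₆/√M_UF₆ + n_SO₂/√M_SO₂)
= (0.978/√352.02) / (0.978/√352.02 + 2.94/√64.07) = 0.05213/(0.05213 + 0.3673) = 0.1243.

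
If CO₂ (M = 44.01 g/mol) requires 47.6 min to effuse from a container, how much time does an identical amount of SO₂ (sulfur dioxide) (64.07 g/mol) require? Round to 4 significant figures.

57.43 min

By Graham's law, t_SO₂/t_CO₂ = √(M_SO₂/M_CO₂) = √(64.07/44.01) = √1.456 = 1.207.
So the time for SO₂ is 47.6 × 1.207 = 57.43 min.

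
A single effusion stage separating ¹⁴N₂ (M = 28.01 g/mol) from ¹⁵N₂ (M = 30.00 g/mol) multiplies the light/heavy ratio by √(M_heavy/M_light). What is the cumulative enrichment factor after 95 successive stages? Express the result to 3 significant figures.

Overall factor = α^95 with α = √(30.00/28.01), i.e. (30.00/28.01)^(95/2).
= 1.07105^(95/2) = 26.1.

26.1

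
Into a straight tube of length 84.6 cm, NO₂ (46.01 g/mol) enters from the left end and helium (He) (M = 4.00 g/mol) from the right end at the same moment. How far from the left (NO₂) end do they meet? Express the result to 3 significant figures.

19.3 cm

The fronts meet when d_NO₂ + d_He = L with d_NO₂/d_He = √(M_He/M_NO₂) (Graham's law). Here √(M_He/M_NO₂) = √(4.00/46.01) = 0.2949.
With d_NO₂ + d_He = 84.6 cm, d_He = 84.6/(1 + 0.2949) = 65.34 cm.
d_NO₂ = 84.6 − 65.34 = 19.3 cm.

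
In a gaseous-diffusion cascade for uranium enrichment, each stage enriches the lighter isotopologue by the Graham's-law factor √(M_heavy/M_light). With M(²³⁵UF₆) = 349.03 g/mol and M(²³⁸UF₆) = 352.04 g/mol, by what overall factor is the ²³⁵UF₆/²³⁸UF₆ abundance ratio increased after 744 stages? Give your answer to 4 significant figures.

24.39

Each stage multiplies the ratio by α = √(352.04/349.03), so after 744 stages the overall factor is α^744 = (352.04/349.03)^(744/2).
= 1.00862^372 = 24.39.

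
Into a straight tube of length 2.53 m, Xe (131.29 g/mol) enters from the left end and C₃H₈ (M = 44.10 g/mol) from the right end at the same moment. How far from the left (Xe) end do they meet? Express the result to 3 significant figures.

0.928 m

The fronts meet when d_Xe + d_C₃H₈ = L with d_Xe/d_C₃H₈ = √(M_C₃H₈/M_Xe) (Graham's law). Here √(M_C₃H₈/M_Xe) = √(44.10/131.29) = 0.5796.
With d_Xe + d_C₃H₈ = 2.53 m, d_C₃H₈ = 2.53/(1 + 0.5796) = 1.602 m.
d_Xe = 2.53 − 1.602 = 0.928 m.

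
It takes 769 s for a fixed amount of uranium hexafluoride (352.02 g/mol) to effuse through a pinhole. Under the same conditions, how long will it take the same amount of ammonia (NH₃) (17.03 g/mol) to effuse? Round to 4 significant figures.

Graham's law gives t_NH₃/t_UF₆ = √(M_NH₃/M_UF₆) = √(17.03/352.02) = √0.04838 = 0.2199.
So the time for NH₃ is 769 × 0.2199 = 169.1 s.

169.1 s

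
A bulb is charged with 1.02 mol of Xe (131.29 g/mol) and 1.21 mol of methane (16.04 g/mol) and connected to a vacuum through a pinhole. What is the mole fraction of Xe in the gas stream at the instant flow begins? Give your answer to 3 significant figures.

0.228

Effusion rate of each component ∝ n_i/√M_i (partial pressure × 1/√M).
So x_Xe in the escaping gas = (n_Xe/√M_Xe) / Σ(n_i/√M_i)
= (1.02/√131.29) / (1.02/√131.29 + 1.21/√16.04) = 0.08902/(0.08902 + 0.3021) = 0.228.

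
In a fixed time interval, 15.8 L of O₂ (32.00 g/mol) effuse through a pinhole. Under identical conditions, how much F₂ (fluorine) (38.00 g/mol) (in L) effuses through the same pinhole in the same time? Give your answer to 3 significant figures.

14.5 L

Graham's law gives rate_F₂/rate_O₂ = √(M_O₂/M_F₂) = √(32.00/38.00) = √0.8421 = 0.9177.
So the volume for F₂ is 15.8 × 0.9177 = 14.5 L.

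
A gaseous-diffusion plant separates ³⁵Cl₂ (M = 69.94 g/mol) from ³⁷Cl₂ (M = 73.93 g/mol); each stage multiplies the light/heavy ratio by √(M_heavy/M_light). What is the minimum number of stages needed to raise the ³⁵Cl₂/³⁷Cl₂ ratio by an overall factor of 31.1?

124

Single-stage factor α = √(73.93/69.94), so ln α = ½ ln(1.05705) = 0.02774.
Need α^N ≥ 31.1 ⇒ N ≥ ln(31.1) / ln α = 3.437 / 0.02774 = 123.91.
Minimum whole number of stages: N = 124.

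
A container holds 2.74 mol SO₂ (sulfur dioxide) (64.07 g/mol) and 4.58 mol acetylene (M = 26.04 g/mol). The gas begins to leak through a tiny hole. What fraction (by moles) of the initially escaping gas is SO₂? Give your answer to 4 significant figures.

0.2761

Rate_i ∝ x_i/√M_i (Graham's law weighted by mole fraction), so the effusate composition follows n_i/√M_i.
Mole fraction of SO₂ in the effusate = (n_SO₂/√M_SO₂) / (n_SO₂/√M_SO₂ + n_C₂H₂/√M_C₂H₂)
= (2.74/√64.07) / (2.74/√64.07 + 4.58/√26.04) = 0.3423/(0.3423 + 0.8975) = 0.2761.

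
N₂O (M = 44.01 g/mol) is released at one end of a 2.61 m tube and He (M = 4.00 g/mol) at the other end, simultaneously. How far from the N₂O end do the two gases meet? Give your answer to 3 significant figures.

In equal time, each gas travels a distance ∝ its rate ∝ 1/√M, so d_N₂O/d_He = √(M_He/M_N₂O) = √(4.00/44.01) = 0.3015.
With d_N₂O + d_He = 2.61 m, d_He = 2.61/(1 + 0.3015) = 2.005 m.
d_N₂O = 2.61 − 2.005 = 0.605 m.

0.605 m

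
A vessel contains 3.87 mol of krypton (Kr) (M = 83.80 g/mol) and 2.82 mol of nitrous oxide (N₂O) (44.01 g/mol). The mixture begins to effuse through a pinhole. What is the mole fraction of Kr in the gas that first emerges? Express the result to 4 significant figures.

Rate_i ∝ x_i/√M_i (Graham's law weighted by mole fraction), so the effusate composition follows n_i/√M_i.
So x_Kr in the escaping gas = (n_Kr/√M_Kr) / Σ(n_i/√M_i)
= (3.87/√83.80) / (3.87/√83.80 + 2.82/√44.01) = 0.4228/(0.4228 + 0.4251) = 0.4986.

0.4986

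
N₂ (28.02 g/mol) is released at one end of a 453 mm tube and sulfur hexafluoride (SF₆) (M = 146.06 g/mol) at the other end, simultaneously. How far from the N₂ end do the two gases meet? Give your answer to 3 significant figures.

Graham's law gives d_N₂/d_SF₆ = rate_N₂/rate_SF₆ = √(M_SF₆/M_N₂) = √(146.06/28.02) = 2.283.
With d_N₂ + d_SF₆ = 453 mm, d_SF₆ = 453/(1 + 2.283) = 138.0 mm.
d_N₂ = 453 − 138.0 = 315 mm.

315 mm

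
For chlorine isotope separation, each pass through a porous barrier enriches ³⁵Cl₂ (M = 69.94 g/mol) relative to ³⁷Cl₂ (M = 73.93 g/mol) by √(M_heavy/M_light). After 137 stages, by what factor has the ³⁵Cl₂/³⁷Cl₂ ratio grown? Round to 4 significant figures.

Overall factor = α^137 with α = √(73.93/69.94), i.e. (73.93/69.94)^(137/2).
= 1.05705^(137/2) = 44.72.

44.72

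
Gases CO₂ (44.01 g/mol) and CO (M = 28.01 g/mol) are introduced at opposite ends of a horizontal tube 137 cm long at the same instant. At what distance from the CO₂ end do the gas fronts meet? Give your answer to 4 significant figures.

60.79 cm

Distances travelled in equal time are proportional to diffusion rates, so d_CO₂/d_CO = √(M_CO/M_CO₂) = √(28.01/44.01) = 0.7978.
With d_CO₂ + d_CO = 137 cm, d_CO = 137/(1 + 0.7978) = 76.21 cm.
d_CO₂ = 137 − 76.21 = 60.79 cm.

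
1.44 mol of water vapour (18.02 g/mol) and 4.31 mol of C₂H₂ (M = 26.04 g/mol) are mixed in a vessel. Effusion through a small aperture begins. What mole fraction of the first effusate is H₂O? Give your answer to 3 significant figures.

0.287

Effusion rate of each component ∝ n_i/√M_i (partial pressure × 1/√M).
Mole fraction of H₂O in the effusate = (n_H₂O/√M_H₂O) / (n_H₂O/√M_H₂O + n_C₂H₂/√M_C₂H₂)
= (1.44/√18.02) / (1.44/√18.02 + 4.31/√26.04) = 0.3392/(0.3392 + 0.8446) = 0.287.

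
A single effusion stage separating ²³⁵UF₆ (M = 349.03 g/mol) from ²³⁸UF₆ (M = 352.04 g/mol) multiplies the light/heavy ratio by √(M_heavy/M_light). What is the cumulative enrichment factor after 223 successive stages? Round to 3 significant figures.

After 223 stages the ratio has grown by (√(352.04/349.03))^223 = (352.04/349.03)^(223/2).
= 1.00862^(223/2) = 2.61.

2.61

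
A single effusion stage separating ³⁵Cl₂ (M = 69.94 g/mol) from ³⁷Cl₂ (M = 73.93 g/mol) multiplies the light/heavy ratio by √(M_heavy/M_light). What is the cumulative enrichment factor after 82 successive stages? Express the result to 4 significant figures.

The single-stage factor is √(M_heavy/M_light), so 82 stages give [√(73.93/69.94)]^82 = (73.93/69.94)^(82/2).
= 1.05705^41 = 9.725.

9.725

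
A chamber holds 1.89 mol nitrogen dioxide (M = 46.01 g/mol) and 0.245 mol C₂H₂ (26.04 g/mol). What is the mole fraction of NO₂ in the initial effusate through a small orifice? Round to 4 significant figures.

Rate_i ∝ x_i/√M_i (Graham's law weighted by mole fraction), so the effusate composition follows n_i/√M_i.
So x_NO₂ in the escaping gas = (n_NO₂/√M_NO₂) / Σ(n_i/√M_i)
= (1.89/√46.01) / (1.89/√46.01 + 0.245/√26.04) = 0.2786/(0.2786 + 0.04801) = 0.8530.

0.8530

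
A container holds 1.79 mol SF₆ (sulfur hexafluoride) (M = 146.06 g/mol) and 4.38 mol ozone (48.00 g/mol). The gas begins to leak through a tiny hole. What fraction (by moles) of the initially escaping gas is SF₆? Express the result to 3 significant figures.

0.190

Rate_i ∝ x_i/√M_i (Graham's law weighted by mole fraction), so the effusate composition follows n_i/√M_i.
So x_SF₆ in the escaping gas = (n_SF₆/√M_SF₆) / Σ(n_i/√M_i)
= (1.79/√146.06) / (1.79/√146.06 + 4.38/√48.00) = 0.1481/(0.1481 + 0.6322) = 0.190.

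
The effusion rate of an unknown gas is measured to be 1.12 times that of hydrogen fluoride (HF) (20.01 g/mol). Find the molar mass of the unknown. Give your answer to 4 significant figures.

Using Graham's law: rate_X/rate_HF = √(M_HF/M_X).
1.12 = √(20.01/M_X)
M_X = 20.01 / 1.12² = 20.01 / 1.254 = 15.95 g/mol

15.95 g/mol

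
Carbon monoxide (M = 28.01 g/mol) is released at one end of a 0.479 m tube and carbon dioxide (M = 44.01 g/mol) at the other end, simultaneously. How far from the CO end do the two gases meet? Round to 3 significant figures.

0.266 m

Distances travelled in equal time are proportional to diffusion rates, so d_CO/d_CO₂ = √(M_CO₂/M_CO) = √(44.01/28.01) = 1.253.
With d_CO + d_CO₂ = 0.479 m, d_CO₂ = 0.479/(1 + 1.253) = 0.2126 m.
d_CO = 0.479 − 0.2126 = 0.266 m.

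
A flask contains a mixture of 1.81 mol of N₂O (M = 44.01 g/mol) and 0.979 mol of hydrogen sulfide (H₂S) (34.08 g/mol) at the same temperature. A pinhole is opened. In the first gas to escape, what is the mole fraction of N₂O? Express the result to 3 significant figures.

0.619

Effusion rate of each component ∝ n_i/√M_i (partial pressure × 1/√M).
So x_N₂O in the escaping gas = (n_N₂O/√M_N₂O) / Σ(n_i/√M_i)
= (1.81/√44.01) / (1.81/√44.01 + 0.979/√34.08) = 0.2728/(0.2728 + 0.1677) = 0.619.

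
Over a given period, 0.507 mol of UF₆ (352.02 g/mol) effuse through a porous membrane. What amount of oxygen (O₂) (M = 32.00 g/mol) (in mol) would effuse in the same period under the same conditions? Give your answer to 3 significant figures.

Using Graham's law: rate_O₂/rate_UF₆ = √(M_UF₆/M_O₂) = √(352.02/32.00) = √11.00 = 3.317.
So the amount for O₂ is 0.507 × 3.317 = 1.68 mol.

1.68 mol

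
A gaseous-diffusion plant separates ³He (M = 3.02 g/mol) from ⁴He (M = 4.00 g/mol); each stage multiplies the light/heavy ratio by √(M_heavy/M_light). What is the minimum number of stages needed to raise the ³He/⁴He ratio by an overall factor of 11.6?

18

With α = √(4.00/3.02) per stage, ln α = ½ ln(1.32450) = 0.1405.
Need α^N ≥ 11.6 ⇒ N ≥ ln(11.6) / ln α = 2.451 / 0.1405 = 17.44.
So at least 18 stages are needed.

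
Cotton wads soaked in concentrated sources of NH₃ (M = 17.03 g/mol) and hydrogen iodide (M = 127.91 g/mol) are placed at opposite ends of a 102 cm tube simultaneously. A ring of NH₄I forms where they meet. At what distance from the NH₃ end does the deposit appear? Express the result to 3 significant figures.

74.7 cm

The fronts meet when d_NH₃ + d_HI = L with d_NH₃/d_HI = √(M_HI/M_NH₃) (Graham's law). Here √(M_HI/M_NH₃) = √(127.91/17.03) = 2.741.
With d_NH₃ + d_HI = 102 cm, d_HI = 102/(1 + 2.741) = 27.27 cm.
d_NH₃ = 102 − 27.27 = 74.7 cm.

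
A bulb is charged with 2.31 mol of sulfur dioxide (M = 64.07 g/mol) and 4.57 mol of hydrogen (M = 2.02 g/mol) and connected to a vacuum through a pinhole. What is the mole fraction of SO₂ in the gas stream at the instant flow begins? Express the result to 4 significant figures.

0.08236

Effusion rate of each component ∝ n_i/√M_i (partial pressure × 1/√M).
x_SO₂(eff) = (n_SO₂/√M_SO₂) / (n_SO₂/√M_SO₂ + n_H₂/√M_H₂)
= (2.31/√64.07) / (2.31/√64.07 + 4.57/√2.02) = 0.2886/(0.2886 + 3.215) = 0.08236.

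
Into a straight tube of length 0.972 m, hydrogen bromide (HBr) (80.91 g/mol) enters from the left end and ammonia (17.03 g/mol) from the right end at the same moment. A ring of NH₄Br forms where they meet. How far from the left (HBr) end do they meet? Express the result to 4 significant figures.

0.3057 m

The fronts meet when d_HBr + d_NH₃ = L with d_HBr/d_NH₃ = √(M_NH₃/M_HBr) (Graham's law). Here √(M_NH₃/M_HBr) = √(17.03/80.91) = 0.4588.
With d_HBr + d_NH₃ = 0.972 m, d_NH₃ = 0.972/(1 + 0.4588) = 0.6663 m.
d_HBr = 0.972 − 0.6663 = 0.3057 m.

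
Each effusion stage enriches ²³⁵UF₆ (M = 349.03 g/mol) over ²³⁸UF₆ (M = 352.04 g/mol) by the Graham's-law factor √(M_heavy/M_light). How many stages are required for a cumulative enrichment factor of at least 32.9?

814

Per stage α = (352.04/349.03)^(1/2) = 1.00862^0.5, giving ln α = 0.004293.
Need α^N ≥ 32.9 ⇒ N ≥ ln(32.9) / ln α = 3.493 / 0.004293 = 813.67.
So at least 814 stages are needed.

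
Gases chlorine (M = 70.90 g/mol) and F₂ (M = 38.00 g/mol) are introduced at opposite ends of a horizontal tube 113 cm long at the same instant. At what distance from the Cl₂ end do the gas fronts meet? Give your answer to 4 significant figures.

Distances travelled in equal time are proportional to diffusion rates, so d_Cl₂/d_F₂ = √(M_F₂/M_Cl₂) = √(38.00/70.90) = 0.7321.
With d_Cl₂ + d_F₂ = 113 cm, d_F₂ = 113/(1 + 0.7321) = 65.24 cm.
d_Cl₂ = 113 − 65.24 = 47.76 cm.

47.76 cm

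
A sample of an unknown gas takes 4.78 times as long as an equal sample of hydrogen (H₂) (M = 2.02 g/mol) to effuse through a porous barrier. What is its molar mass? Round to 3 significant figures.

Using Graham's law: t_X/t_H₂ = √(M_X/M_H₂).
4.78 = √(M_X/2.02)
M_X = 2.02 × 4.78² = 2.02 × 22.85 = 46.2 g/mol

46.2 g/mol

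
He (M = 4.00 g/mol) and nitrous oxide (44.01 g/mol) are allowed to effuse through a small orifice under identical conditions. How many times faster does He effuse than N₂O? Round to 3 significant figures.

Graham's law gives rate_He/rate_N₂O = √(M_N₂O/M_He) = √(44.01/4.00) = √11.00 = 3.32.

3.32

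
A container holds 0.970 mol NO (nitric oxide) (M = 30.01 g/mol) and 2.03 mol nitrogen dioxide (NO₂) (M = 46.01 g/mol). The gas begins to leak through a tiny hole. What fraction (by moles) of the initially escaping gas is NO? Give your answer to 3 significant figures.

The effusion rate of species i is ∝ p_i/√M_i ∝ n_i/√M_i.
So x_NO in the escaping gas = (n_NO/√M_NO) / Σ(n_i/√M_i)
= (0.970/√30.01) / (0.970/√30.01 + 2.03/√46.01) = 0.1771/(0.1771 + 0.2993) = 0.372.

0.372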